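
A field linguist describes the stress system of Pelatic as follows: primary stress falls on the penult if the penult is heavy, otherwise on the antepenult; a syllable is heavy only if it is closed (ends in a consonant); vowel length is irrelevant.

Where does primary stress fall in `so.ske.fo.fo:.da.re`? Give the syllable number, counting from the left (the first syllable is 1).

4

Weights: 4 fo: L, 5 da L, 6 re L.
The penult (syllable 5, da) is light, so stress falls on the antepenult (syllable 4, fo:).
Primary stress: syllable 4 → so.ske.fo.ˈfo:.da.re.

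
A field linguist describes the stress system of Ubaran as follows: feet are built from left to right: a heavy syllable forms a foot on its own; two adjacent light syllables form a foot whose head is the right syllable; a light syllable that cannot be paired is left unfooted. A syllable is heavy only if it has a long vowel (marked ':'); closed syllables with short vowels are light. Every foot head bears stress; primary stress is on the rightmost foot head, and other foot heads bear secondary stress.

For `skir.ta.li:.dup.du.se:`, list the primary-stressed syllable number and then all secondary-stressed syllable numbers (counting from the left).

Weights: 1 skir L, 2 ta L, 3 li: H, 4 dup L, 5 du L, 6 se: H.
Parse left to right (heavy = foot alone; LL = one foot; stranded L unfooted): (skir.ˈta) (ˈli:) (dup.ˈdu) (ˈse:).
Foot heads: 2, 3, 5, 6.
Primary stress on the rightmost head = syllable 6.
Secondary stress on 2, 3, 5: skir.ˌta.ˌli:.dup.ˌdu.ˈse:.

primary 6, secondary 2, 3, 5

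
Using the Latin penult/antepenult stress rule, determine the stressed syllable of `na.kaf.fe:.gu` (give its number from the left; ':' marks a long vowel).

Classical Latin: stress the penult if heavy (long vowel or closed), else the antepenult.
Weights: 2 kaf H, 3 fe: H, 4 gu L.
The penult (syllable 3, fe:) is heavy, so it takes stress.
Stress on syllable 3: na.kaf.ˈfe:.gu.

3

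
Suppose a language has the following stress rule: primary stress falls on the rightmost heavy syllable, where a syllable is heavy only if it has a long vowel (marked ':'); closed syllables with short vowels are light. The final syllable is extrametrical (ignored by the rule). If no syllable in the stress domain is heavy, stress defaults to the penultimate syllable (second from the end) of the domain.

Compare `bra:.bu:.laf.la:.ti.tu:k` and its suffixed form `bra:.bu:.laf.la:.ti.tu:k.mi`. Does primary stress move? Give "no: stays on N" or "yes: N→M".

yes: 4→6

Base `bra:.bu:.laf.la:.ti.tu:k` (6 syllables):
  The final syllable (6, tu:k) is extrametrical; the stress domain is syllables 1–5.
  Weights: 1 bra: H, 2 bu: H, 3 laf L, 4 la: H, 5 ti L.
  Heavy syllables in the domain: 1, 2, 4. The rightmost is syllable 4 (la:).
  → primary stress on syllable 4.
Suffixed `bra:.bu:.laf.la:.ti.tu:k.mi` (7 syllables):
  The final syllable (7, mi) is extrametrical; the stress domain is syllables 1–6.
  Weights: 1 bra: H, 2 bu: H, 3 laf L, 4 la: H, 5 ti L, 6 tu:k H.
  Heavy syllables in the domain: 1, 2, 4, 6. The rightmost is syllable 6 (tu:k).
  → primary stress on syllable 6.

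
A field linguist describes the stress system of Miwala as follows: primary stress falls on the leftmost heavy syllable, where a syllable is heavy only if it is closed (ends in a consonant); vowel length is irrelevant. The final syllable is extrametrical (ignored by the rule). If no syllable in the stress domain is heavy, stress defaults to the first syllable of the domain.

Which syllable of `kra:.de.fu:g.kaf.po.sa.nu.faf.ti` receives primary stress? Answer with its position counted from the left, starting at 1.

The final syllable (9, ti) is extrametrical; the stress domain is syllables 1–8.
Weights: 1 kra: L, 2 de L, 3 fu:g H, 4 kaf H, 5 po L, 6 sa L, 7 nu L, 8 faf H.
Heavy syllables in the domain: 3, 4, 8. The leftmost is syllable 3 (fu:g).
Primary stress: syllable 3 → kra:.de.ˈfu:g.kaf.po.sa.nu.faf.ti.

3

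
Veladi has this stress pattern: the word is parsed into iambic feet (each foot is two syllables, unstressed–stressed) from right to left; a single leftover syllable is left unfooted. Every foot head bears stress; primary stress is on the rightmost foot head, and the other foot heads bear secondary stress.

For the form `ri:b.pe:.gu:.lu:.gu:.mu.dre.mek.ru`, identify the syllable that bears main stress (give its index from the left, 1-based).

9

Parse right to left into iambic (σˈσ) feet: ri:b (pe:.ˈgu:) (lu:.ˈgu:) (mu.ˈdre) (mek.ˈru). Syllable 1 is left unfooted.
Foot heads (stressed positions): 3, 5, 7, 9.
End Rule Rightmost: primary stress on the rightmost head = syllable 9.
Primary stress: syllable 9 → ri:b.pe:.gu:.lu:.gu:.mu.dre.mek.ˈru.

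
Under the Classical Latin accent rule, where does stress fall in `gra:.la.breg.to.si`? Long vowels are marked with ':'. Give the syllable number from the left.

Classical Latin: stress the penult if heavy (long vowel or closed), else the antepenult.
Weights: 3 breg H, 4 to L, 5 si L.
The penult (syllable 4, to) is light, so stress falls on the antepenult (syllable 3, breg).
Stress on syllable 3: gra:.la.ˈbreg.to.si.

3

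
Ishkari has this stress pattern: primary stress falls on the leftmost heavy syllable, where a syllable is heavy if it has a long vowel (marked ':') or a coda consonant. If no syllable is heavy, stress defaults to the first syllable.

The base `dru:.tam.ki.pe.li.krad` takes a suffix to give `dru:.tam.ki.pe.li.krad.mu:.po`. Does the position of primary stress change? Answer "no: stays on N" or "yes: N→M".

no: stays on 1

Base `dru:.tam.ki.pe.li.krad` (6 syllables):
  Weights: 1 dru: H, 2 tam H, 3 ki L, 4 pe L, 5 li L, 6 krad H.
  Heavy syllables in the domain: 1, 2, 6. The leftmost is syllable 1 (dru:).
  → primary stress on syllable 1.
Suffixed `dru:.tam.ki.pe.li.krad.mu:.po` (8 syllables):
  Weights: 1 dru: H, 2 tam H, 3 ki L, 4 pe L, 5 li L, 6 krad H, 7 mu: H, 8 po L.
  Heavy syllables in the domain: 1, 2, 6, 7. The leftmost is syllable 1 (dru:).
  → primary stress on syllable 1.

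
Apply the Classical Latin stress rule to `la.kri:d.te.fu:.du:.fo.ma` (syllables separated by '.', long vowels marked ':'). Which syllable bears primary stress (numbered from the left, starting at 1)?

5

Classical Latin: stress the penult if heavy (long vowel or closed), else the antepenult.
Weights: 5 du: H, 6 fo L, 7 ma L.
The penult (syllable 6, fo) is light, so stress falls on the antepenult (syllable 5, du:).
Stress on syllable 5: la.kri:d.te.fu:.ˈdu:.fo.ma.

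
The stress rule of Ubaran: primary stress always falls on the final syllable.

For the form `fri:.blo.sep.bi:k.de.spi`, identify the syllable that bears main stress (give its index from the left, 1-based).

6

The word has 6 syllables; the final syllable is syllable 6 (spi).
Primary stress: syllable 6 → fri:.blo.sep.bi:k.de.ˈspi.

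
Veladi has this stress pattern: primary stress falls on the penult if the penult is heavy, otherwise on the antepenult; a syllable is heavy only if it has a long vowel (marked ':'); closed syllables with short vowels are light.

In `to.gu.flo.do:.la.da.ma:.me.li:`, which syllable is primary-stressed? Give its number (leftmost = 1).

Weights: 7 ma: H, 8 me L, 9 li: H.
The penult (syllable 8, me) is light, so stress falls on the antepenult (syllable 7, ma:).
Primary stress: syllable 7 → to.gu.flo.do:.la.da.ˈma:.me.li:.

7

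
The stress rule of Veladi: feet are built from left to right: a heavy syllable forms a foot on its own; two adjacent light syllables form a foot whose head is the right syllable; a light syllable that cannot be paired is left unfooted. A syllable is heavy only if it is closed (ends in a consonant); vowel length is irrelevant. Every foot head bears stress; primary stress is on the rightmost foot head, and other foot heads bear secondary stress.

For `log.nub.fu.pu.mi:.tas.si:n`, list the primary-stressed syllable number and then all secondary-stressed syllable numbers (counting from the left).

primary 7, secondary 1, 2, 4, 6

Weights: 1 log H, 2 nub H, 3 fu L, 4 pu L, 5 mi: L, 6 tas H, 7 si:n H.
Parse left to right (heavy = foot alone; LL = one foot; stranded L unfooted): (ˈlog) (ˈnub) (fu.ˈpu) mi: (ˈtas) (ˈsi:n).
Foot heads: 1, 2, 4, 6, 7.
Primary stress on the rightmost head = syllable 7.
Secondary stress on 1, 2, 4, 6: ˌlog.ˌnub.fu.ˌpu.mi:.ˌtas.ˈsi:n.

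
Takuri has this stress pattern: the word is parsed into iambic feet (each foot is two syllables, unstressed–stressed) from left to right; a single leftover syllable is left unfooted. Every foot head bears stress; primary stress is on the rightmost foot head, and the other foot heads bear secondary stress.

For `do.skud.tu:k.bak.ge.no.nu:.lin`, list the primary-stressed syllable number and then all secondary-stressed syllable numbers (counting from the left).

primary 8, secondary 2, 4, 6

Parse left to right into iambic (σˈσ) feet: (do.ˈskud) (tu:k.ˈbak) (ge.ˈno) (nu:.ˈlin).
Foot heads (stressed positions): 2, 4, 6, 8.
End Rule Rightmost: primary stress on the rightmost head = syllable 8.
Secondary stress on 2, 4, 6: do.ˌskud.tu:k.ˌbak.ge.ˌno.nu:.ˈlin.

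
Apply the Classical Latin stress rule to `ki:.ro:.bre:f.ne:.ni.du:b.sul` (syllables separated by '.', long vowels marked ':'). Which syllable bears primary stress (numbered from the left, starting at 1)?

Classical Latin: stress the penult if heavy (long vowel or closed), else the antepenult.
Weights: 5 ni L, 6 du:b H, 7 sul H.
The penult (syllable 6, du:b) is heavy, so it takes stress.
Stress on syllable 6: ki:.ro:.bre:f.ne:.ni.ˈdu:b.sul.

6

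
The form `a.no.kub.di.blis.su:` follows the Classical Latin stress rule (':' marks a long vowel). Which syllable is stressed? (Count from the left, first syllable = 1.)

Classical Latin: stress the penult if heavy (long vowel or closed), else the antepenult.
Weights: 4 di L, 5 blis H, 6 su: H.
The penult (syllable 5, blis) is heavy, so it takes stress.
Stress on syllable 5: a.no.kub.di.ˈblis.su:.

5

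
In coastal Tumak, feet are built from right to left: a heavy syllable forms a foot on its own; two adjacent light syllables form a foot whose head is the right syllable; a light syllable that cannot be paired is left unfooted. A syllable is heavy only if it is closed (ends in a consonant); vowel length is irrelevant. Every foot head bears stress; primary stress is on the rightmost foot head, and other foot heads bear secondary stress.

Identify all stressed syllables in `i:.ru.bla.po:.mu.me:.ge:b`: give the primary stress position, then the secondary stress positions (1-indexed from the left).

Weights: 1 i: L, 2 ru L, 3 bla L, 4 po: L, 5 mu L, 6 me: L, 7 ge:b H.
Parse right to left (heavy = foot alone; LL = one foot; stranded L unfooted): (i:.ˈru) (bla.ˈpo:) (mu.ˈme:) (ˈge:b).
Foot heads: 2, 4, 6, 7.
Primary stress on the rightmost head = syllable 7.
Secondary stress on 2, 4, 6: i:.ˌru.bla.ˌpo:.mu.ˌme:.ˈge:b.

primary 7, secondary 2, 4, 6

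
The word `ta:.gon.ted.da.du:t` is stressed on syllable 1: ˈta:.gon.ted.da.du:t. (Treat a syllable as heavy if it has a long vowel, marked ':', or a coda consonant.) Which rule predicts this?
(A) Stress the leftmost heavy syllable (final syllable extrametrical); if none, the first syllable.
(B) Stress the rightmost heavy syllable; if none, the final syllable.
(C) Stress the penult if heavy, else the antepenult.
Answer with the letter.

Rule A → syllable 1 ✓.
Rule B → syllable 5 (observed: 1).
Rule C → syllable 3 (observed: 1).

A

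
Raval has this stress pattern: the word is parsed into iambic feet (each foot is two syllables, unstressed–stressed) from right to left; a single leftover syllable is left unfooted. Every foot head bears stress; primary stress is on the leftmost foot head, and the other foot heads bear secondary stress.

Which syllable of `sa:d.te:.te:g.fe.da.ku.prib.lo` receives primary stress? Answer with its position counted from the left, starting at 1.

2

Parse right to left into iambic (σˈσ) feet: (sa:d.ˈte:) (te:g.ˈfe) (da.ˈku) (prib.ˈlo).
Foot heads (stressed positions): 2, 4, 6, 8.
End Rule Leftmost: primary stress on the leftmost head = syllable 2.
Primary stress: syllable 2 → sa:d.ˈte:.te:g.fe.da.ku.prib.lo.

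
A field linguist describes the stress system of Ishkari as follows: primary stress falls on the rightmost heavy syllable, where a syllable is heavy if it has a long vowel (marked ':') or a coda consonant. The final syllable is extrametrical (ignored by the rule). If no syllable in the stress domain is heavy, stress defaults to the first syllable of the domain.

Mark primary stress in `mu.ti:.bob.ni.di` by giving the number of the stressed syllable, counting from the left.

The final syllable (5, di) is extrametrical; the stress domain is syllables 1–4.
Weights: 1 mu L, 2 ti: H, 3 bob H, 4 ni L.
Heavy syllables in the domain: 2, 3. The rightmost is syllable 3 (bob).
Primary stress: syllable 3 → mu.ti:.ˈbob.ni.di.

3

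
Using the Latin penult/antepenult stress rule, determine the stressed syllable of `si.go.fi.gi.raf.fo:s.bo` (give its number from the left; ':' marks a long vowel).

Classical Latin: stress the penult if heavy (long vowel or closed), else the antepenult.
Weights: 5 raf H, 6 fo:s H, 7 bo L.
The penult (syllable 6, fo:s) is heavy, so it takes stress.
Stress on syllable 6: si.go.fi.gi.raf.ˈfo:s.bo.

6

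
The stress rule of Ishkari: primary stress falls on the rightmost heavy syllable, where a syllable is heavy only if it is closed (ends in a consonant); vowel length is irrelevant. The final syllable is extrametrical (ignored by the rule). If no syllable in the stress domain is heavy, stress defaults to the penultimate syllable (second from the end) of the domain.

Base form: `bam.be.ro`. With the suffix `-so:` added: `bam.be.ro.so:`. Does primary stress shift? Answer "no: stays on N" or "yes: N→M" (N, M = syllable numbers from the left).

Base `bam.be.ro` (3 syllables):
  The final syllable (3, ro) is extrametrical; the stress domain is syllables 1–2.
  Weights: 1 bam H, 2 be L.
  Heavy syllables in the domain: 1. The rightmost is syllable 1 (bam).
  → primary stress on syllable 1.
Suffixed `bam.be.ro.so:` (4 syllables):
  The final syllable (4, so:) is extrametrical; the stress domain is syllables 1–3.
  Weights: 1 bam H, 2 be L, 3 ro L.
  Heavy syllables in the domain: 1. The rightmost is syllable 1 (bam).
  → primary stress on syllable 1.

no: stays on 1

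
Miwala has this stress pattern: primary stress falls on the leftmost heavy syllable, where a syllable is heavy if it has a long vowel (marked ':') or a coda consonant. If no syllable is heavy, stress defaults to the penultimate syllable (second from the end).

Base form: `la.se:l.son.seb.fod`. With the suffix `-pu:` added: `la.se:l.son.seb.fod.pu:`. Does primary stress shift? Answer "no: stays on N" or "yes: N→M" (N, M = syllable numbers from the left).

Base `la.se:l.son.seb.fod` (5 syllables):
  Weights: 1 la L, 2 se:l H, 3 son H, 4 seb H, 5 fod H.
  Heavy syllables in the domain: 2, 3, 4, 5. The leftmost is syllable 2 (se:l).
  → primary stress on syllable 2.
Suffixed `la.se:l.son.seb.fod.pu:` (6 syllables):
  Weights: 1 la L, 2 se:l H, 3 son H, 4 seb H, 5 fod H, 6 pu: H.
  Heavy syllables in the domain: 2, 3, 4, 5, 6. The leftmost is syllable 2 (se:l).
  → primary stress on syllable 2.

no: stays on 2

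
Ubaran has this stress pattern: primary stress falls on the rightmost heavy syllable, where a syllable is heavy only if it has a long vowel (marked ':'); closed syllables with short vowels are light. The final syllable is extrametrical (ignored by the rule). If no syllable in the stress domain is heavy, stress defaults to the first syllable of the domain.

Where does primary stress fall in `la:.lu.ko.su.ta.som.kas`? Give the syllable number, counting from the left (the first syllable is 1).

The final syllable (7, kas) is extrametrical; the stress domain is syllables 1–6.
Weights: 1 la: H, 2 lu L, 3 ko L, 4 su L, 5 ta L, 6 som L.
Heavy syllables in the domain: 1. The rightmost is syllable 1 (la:).
Primary stress: syllable 1 → ˈla:.lu.ko.su.ta.som.kas.

1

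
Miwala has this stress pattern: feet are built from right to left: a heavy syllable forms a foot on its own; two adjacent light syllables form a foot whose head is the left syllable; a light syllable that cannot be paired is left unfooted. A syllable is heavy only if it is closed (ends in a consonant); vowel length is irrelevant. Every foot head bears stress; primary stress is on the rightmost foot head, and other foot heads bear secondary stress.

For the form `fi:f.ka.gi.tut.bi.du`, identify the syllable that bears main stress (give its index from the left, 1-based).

5

Weights: 1 fi:f H, 2 ka L, 3 gi L, 4 tut H, 5 bi L, 6 du L.
Parse right to left (heavy = foot alone; LL = one foot; stranded L unfooted): (ˈfi:f) (ˈka.gi) (ˈtut) (ˈbi.du).
Foot heads: 1, 2, 4, 5.
Primary stress on the rightmost head = syllable 5.
Primary stress: syllable 5 → fi:f.ka.gi.tut.ˈbi.du.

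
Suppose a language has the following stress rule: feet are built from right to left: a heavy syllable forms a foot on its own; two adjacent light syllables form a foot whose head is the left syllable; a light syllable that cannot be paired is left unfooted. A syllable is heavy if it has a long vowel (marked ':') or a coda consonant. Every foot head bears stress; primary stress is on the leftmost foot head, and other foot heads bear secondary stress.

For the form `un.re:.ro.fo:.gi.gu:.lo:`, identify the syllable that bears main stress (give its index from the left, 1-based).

1

Weights: 1 un H, 2 re: H, 3 ro L, 4 fo: H, 5 gi L, 6 gu: H, 7 lo: H.
Parse right to left (heavy = foot alone; LL = one foot; stranded L unfooted): (ˈun) (ˈre:) ro (ˈfo:) gi (ˈgu:) (ˈlo:).
Foot heads: 1, 2, 4, 6, 7.
Primary stress on the leftmost head = syllable 1.
Primary stress: syllable 1 → ˈun.re:.ro.fo:.gi.gu:.lo:.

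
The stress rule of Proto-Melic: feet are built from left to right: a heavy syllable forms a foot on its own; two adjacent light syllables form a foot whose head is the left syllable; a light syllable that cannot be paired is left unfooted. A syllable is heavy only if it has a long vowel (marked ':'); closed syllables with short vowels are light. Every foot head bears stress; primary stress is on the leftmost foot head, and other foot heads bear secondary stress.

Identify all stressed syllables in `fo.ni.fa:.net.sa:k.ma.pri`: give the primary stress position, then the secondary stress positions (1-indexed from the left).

primary 1, secondary 3, 5, 6

Weights: 1 fo L, 2 ni L, 3 fa: H, 4 net L, 5 sa:k H, 6 ma L, 7 pri L.
Parse left to right (heavy = foot alone; LL = one foot; stranded L unfooted): (ˈfo.ni) (ˈfa:) net (ˈsa:k) (ˈma.pri).
Foot heads: 1, 3, 5, 6.
Primary stress on the leftmost head = syllable 1.
Secondary stress on 3, 5, 6: ˈfo.ni.ˌfa:.net.ˌsa:k.ˌma.pri.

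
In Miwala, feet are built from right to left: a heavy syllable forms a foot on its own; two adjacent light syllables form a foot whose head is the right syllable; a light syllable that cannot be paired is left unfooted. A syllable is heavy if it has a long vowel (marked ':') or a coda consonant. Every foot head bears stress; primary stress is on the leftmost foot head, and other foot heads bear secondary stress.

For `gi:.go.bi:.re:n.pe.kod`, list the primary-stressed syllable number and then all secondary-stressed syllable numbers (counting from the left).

primary 1, secondary 3, 4, 6

Weights: 1 gi: H, 2 go L, 3 bi: H, 4 re:n H, 5 pe L, 6 kod H.
Parse right to left (heavy = foot alone; LL = one foot; stranded L unfooted): (ˈgi:) go (ˈbi:) (ˈre:n) pe (ˈkod).
Foot heads: 1, 3, 4, 6.
Primary stress on the leftmost head = syllable 1.
Secondary stress on 3, 4, 6: ˈgi:.go.ˌbi:.ˌre:n.pe.ˌkod.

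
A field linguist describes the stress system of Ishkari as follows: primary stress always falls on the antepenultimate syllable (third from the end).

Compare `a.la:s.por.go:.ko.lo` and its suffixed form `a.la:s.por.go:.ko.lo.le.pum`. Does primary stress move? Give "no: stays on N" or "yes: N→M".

yes: 4→6

Base `a.la:s.por.go:.ko.lo` (6 syllables):
  The word has 6 syllables; the antepenultimate syllable (third from the end) is syllable 4 (go:).
  → primary stress on syllable 4.
Suffixed `a.la:s.por.go:.ko.lo.le.pum` (8 syllables):
  The word has 8 syllables; the antepenultimate syllable (third from the end) is syllable 6 (lo).
  → primary stress on syllable 6.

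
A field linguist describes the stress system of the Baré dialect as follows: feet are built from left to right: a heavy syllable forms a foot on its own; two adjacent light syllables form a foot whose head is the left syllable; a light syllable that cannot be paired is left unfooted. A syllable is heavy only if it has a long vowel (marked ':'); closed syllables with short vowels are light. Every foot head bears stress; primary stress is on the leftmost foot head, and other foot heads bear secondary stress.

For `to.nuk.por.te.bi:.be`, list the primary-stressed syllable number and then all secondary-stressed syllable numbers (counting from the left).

primary 1, secondary 3, 5

Weights: 1 to L, 2 nuk L, 3 por L, 4 te L, 5 bi: H, 6 be L.
Parse left to right (heavy = foot alone; LL = one foot; stranded L unfooted): (ˈto.nuk) (ˈpor.te) (ˈbi:) be.
Foot heads: 1, 3, 5.
Primary stress on the leftmost head = syllable 1.
Secondary stress on 3, 5: ˈto.nuk.ˌpor.te.ˌbi:.be.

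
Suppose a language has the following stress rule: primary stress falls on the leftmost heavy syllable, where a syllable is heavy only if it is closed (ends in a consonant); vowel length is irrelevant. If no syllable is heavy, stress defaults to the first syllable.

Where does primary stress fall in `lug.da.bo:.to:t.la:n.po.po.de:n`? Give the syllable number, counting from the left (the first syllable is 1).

Weights: 1 lug H, 2 da L, 3 bo: L, 4 to:t H, 5 la:n H, 6 po L, 7 po L, 8 de:n H.
Heavy syllables in the domain: 1, 4, 5, 8. The leftmost is syllable 1 (lug).
Primary stress: syllable 1 → ˈlug.da.bo:.to:t.la:n.po.po.de:n.

1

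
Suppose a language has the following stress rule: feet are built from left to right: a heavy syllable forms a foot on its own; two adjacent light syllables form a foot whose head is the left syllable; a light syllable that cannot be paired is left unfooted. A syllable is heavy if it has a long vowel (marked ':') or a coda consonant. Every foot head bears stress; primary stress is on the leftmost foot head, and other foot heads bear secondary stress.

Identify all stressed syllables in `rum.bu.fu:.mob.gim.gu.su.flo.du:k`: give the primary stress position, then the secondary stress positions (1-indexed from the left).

Weights: 1 rum H, 2 bu L, 3 fu: H, 4 mob H, 5 gim H, 6 gu L, 7 su L, 8 flo L, 9 du:k H.
Parse left to right (heavy = foot alone; LL = one foot; stranded L unfooted): (ˈrum) bu (ˈfu:) (ˈmob) (ˈgim) (ˈgu.su) flo (ˈdu:k).
Foot heads: 1, 3, 4, 5, 6, 9.
Primary stress on the leftmost head = syllable 1.
Secondary stress on 3, 4, 5, 6, 9: ˈrum.bu.ˌfu:.ˌmob.ˌgim.ˌgu.su.flo.ˌdu:k.

primary 1, secondary 3, 4, 5, 6, 9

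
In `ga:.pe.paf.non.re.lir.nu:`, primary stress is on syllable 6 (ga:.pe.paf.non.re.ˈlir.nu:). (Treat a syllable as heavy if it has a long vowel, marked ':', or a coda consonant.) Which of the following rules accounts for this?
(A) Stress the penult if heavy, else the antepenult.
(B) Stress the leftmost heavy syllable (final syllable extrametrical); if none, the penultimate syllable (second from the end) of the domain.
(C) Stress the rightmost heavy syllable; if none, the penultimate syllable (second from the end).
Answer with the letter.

Rule A → syllable 6 ✓.
Rule B → syllable 1 (observed: 6).
Rule C → syllable 7 (observed: 6).

A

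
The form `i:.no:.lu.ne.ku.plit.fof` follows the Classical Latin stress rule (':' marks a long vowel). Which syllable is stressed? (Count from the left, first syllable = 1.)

6

Classical Latin: stress the penult if heavy (long vowel or closed), else the antepenult.
Weights: 5 ku L, 6 plit H, 7 fof H.
The penult (syllable 6, plit) is heavy, so it takes stress.
Stress on syllable 6: i:.no:.lu.ne.ku.ˈplit.fof.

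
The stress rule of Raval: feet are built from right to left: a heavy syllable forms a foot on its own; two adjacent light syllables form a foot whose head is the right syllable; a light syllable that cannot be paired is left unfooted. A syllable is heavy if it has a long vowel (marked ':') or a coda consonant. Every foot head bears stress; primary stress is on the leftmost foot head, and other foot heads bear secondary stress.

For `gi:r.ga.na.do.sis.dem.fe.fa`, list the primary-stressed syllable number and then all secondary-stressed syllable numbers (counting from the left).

primary 1, secondary 4, 5, 6, 8

Weights: 1 gi:r H, 2 ga L, 3 na L, 4 do L, 5 sis H, 6 dem H, 7 fe L, 8 fa L.
Parse right to left (heavy = foot alone; LL = one foot; stranded L unfooted): (ˈgi:r) ga (na.ˈdo) (ˈsis) (ˈdem) (fe.ˈfa).
Foot heads: 1, 4, 5, 6, 8.
Primary stress on the leftmost head = syllable 1.
Secondary stress on 4, 5, 6, 8: ˈgi:r.ga.na.ˌdo.ˌsis.ˌdem.fe.ˌfa.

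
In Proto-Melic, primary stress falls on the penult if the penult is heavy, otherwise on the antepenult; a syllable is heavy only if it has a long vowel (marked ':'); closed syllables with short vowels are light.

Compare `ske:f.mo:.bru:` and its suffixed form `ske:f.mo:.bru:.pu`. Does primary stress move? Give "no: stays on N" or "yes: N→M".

yes: 2→3

Base `ske:f.mo:.bru:` (3 syllables):
  Weights: 1 ske:f H, 2 mo: H, 3 bru: H.
  The penult (syllable 2, mo:) is heavy, so it takes stress.
  → primary stress on syllable 2.
Suffixed `ske:f.mo:.bru:.pu` (4 syllables):
  Weights: 2 mo: H, 3 bru: H, 4 pu L.
  The penult (syllable 3, bru:) is heavy, so it takes stress.
  → primary stress on syllable 3.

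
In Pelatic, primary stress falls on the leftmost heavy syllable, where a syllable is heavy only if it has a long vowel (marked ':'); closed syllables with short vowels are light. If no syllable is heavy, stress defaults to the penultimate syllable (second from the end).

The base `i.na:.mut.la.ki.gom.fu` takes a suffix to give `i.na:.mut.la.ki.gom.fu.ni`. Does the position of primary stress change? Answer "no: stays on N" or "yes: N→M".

no: stays on 2

Base `i.na:.mut.la.ki.gom.fu` (7 syllables):
  Weights: 1 i L, 2 na: H, 3 mut L, 4 la L, 5 ki L, 6 gom L, 7 fu L.
  Heavy syllables in the domain: 2. The leftmost is syllable 2 (na:).
  → primary stress on syllable 2.
Suffixed `i.na:.mut.la.ki.gom.fu.ni` (8 syllables):
  Weights: 1 i L, 2 na: H, 3 mut L, 4 la L, 5 ki L, 6 gom L, 7 fu L, 8 ni L.
  Heavy syllables in the domain: 2. The leftmost is syllable 2 (na:).
  → primary stress on syllable 2.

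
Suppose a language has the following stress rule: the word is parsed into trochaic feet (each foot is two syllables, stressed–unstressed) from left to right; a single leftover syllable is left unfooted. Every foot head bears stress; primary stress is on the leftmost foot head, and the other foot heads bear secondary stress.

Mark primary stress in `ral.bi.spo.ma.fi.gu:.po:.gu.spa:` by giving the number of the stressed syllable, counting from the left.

1

Parse left to right into trochaic (ˈσσ) feet: (ˈral.bi) (ˈspo.ma) (ˈfi.gu:) (ˈpo:.gu) spa:. Syllable 9 is left unfooted.
Foot heads (stressed positions): 1, 3, 5, 7.
End Rule Leftmost: primary stress on the leftmost head = syllable 1.
Primary stress: syllable 1 → ˈral.bi.spo.ma.fi.gu:.po:.gu.spa:.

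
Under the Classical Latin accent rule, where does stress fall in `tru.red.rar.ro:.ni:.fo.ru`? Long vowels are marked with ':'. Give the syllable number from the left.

5

Classical Latin: stress the penult if heavy (long vowel or closed), else the antepenult.
Weights: 5 ni: H, 6 fo L, 7 ru L.
The penult (syllable 6, fo) is light, so stress falls on the antepenult (syllable 5, ni:).
Stress on syllable 5: tru.red.rar.ro:.ˈni:.fo.ru.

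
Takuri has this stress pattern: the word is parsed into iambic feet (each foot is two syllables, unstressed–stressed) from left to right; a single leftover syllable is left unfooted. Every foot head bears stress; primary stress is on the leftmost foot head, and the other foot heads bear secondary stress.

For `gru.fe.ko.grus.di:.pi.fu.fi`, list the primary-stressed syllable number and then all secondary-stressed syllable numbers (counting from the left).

Parse left to right into iambic (σˈσ) feet: (gru.ˈfe) (ko.ˈgrus) (di:.ˈpi) (fu.ˈfi).
Foot heads (stressed positions): 2, 4, 6, 8.
End Rule Leftmost: primary stress on the leftmost head = syllable 2.
Secondary stress on 4, 6, 8: gru.ˈfe.ko.ˌgrus.di:.ˌpi.fu.ˌfi.

primary 2, secondary 4, 6, 8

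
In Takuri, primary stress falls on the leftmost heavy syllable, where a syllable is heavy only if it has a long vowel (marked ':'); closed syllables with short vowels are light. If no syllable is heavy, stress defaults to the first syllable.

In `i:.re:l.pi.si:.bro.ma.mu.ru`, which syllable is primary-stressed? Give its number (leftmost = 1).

Weights: 1 i: H, 2 re:l H, 3 pi L, 4 si: H, 5 bro L, 6 ma L, 7 mu L, 8 ru L.
Heavy syllables in the domain: 1, 2, 4. The leftmost is syllable 1 (i:).
Primary stress: syllable 1 → ˈi:.re:l.pi.si:.bro.ma.mu.ru.

1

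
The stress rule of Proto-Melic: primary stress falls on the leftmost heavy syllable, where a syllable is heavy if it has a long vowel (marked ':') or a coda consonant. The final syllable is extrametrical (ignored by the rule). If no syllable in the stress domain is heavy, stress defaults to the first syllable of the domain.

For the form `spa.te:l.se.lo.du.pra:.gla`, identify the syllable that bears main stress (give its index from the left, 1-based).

The final syllable (7, gla) is extrametrical; the stress domain is syllables 1–6.
Weights: 1 spa L, 2 te:l H, 3 se L, 4 lo L, 5 du L, 6 pra: H.
Heavy syllables in the domain: 2, 6. The leftmost is syllable 2 (te:l).
Primary stress: syllable 2 → spa.ˈte:l.se.lo.du.pra:.gla.

2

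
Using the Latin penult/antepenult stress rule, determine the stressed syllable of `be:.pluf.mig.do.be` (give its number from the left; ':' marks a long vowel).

3

Classical Latin: stress the penult if heavy (long vowel or closed), else the antepenult.
Weights: 3 mig H, 4 do L, 5 be L.
The penult (syllable 4, do) is light, so stress falls on the antepenult (syllable 3, mig).
Stress on syllable 3: be:.pluf.ˈmig.do.be.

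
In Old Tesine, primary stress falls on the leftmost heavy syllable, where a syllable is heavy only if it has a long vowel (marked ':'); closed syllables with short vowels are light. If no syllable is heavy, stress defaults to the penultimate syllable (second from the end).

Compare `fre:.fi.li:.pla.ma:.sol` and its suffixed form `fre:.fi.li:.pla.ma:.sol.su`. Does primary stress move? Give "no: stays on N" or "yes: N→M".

no: stays on 1

Base `fre:.fi.li:.pla.ma:.sol` (6 syllables):
  Weights: 1 fre: H, 2 fi L, 3 li: H, 4 pla L, 5 ma: H, 6 sol L.
  Heavy syllables in the domain: 1, 3, 5. The leftmost is syllable 1 (fre:).
  → primary stress on syllable 1.
Suffixed `fre:.fi.li:.pla.ma:.sol.su` (7 syllables):
  Weights: 1 fre: H, 2 fi L, 3 li: H, 4 pla L, 5 ma: H, 6 sol L, 7 su L.
  Heavy syllables in the domain: 1, 3, 5. The leftmost is syllable 1 (fre:).
  → primary stress on syllable 1.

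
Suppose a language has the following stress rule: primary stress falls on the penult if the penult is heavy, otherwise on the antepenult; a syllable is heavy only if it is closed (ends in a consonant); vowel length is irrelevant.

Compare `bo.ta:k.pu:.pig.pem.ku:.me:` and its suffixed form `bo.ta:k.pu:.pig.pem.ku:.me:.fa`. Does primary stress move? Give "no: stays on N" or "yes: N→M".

yes: 5→6

Base `bo.ta:k.pu:.pig.pem.ku:.me:` (7 syllables):
  Weights: 5 pem H, 6 ku: L, 7 me: L.
  The penult (syllable 6, ku:) is light, so stress falls on the antepenult (syllable 5, pem).
  → primary stress on syllable 5.
Suffixed `bo.ta:k.pu:.pig.pem.ku:.me:.fa` (8 syllables):
  Weights: 6 ku: L, 7 me: L, 8 fa L.
  The penult (syllable 7, me:) is light, so stress falls on the antepenult (syllable 6, ku:).
  → primary stress on syllable 6.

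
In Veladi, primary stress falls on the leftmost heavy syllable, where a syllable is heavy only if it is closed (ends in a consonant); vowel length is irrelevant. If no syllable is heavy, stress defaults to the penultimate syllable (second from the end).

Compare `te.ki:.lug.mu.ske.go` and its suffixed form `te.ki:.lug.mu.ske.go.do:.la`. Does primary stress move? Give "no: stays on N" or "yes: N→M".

no: stays on 3

Base `te.ki:.lug.mu.ske.go` (6 syllables):
  Weights: 1 te L, 2 ki: L, 3 lug H, 4 mu L, 5 ske L, 6 go L.
  Heavy syllables in the domain: 3. The leftmost is syllable 3 (lug).
  → primary stress on syllable 3.
Suffixed `te.ki:.lug.mu.ske.go.do:.la` (8 syllables):
  Weights: 1 te L, 2 ki: L, 3 lug H, 4 mu L, 5 ske L, 6 go L, 7 do: L, 8 la L.
  Heavy syllables in the domain: 3. The leftmost is syllable 3 (lug).
  → primary stress on syllable 3.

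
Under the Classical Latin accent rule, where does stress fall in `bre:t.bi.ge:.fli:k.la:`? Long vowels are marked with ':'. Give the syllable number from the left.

4

Classical Latin: stress the penult if heavy (long vowel or closed), else the antepenult.
Weights: 3 ge: H, 4 fli:k H, 5 la: H.
The penult (syllable 4, fli:k) is heavy, so it takes stress.
Stress on syllable 4: bre:t.bi.ge:.ˈfli:k.la:.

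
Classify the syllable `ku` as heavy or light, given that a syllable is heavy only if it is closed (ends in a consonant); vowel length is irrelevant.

light

`ku`: short vowel, open (no coda). Open (no coda) → light.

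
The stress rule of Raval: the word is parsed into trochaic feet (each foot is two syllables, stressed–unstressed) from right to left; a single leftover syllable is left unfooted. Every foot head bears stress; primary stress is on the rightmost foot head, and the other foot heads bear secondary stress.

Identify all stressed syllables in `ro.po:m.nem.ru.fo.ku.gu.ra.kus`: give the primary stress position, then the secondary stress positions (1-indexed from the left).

primary 8, secondary 2, 4, 6

Parse right to left into trochaic (ˈσσ) feet: ro (ˈpo:m.nem) (ˈru.fo) (ˈku.gu) (ˈra.kus). Syllable 1 is left unfooted.
Foot heads (stressed positions): 2, 4, 6, 8.
End Rule Rightmost: primary stress on the rightmost head = syllable 8.
Secondary stress on 2, 4, 6: ro.ˌpo:m.nem.ˌru.fo.ˌku.gu.ˈra.kus.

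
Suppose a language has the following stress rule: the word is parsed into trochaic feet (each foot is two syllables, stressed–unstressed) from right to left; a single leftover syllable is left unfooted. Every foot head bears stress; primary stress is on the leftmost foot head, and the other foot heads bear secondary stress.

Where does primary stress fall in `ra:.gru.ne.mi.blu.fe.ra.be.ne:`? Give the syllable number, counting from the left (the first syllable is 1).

2

Parse right to left into trochaic (ˈσσ) feet: ra: (ˈgru.ne) (ˈmi.blu) (ˈfe.ra) (ˈbe.ne:). Syllable 1 is left unfooted.
Foot heads (stressed positions): 2, 4, 6, 8.
End Rule Leftmost: primary stress on the leftmost head = syllable 2.
Primary stress: syllable 2 → ra:.ˈgru.ne.mi.blu.fe.ra.be.ne:.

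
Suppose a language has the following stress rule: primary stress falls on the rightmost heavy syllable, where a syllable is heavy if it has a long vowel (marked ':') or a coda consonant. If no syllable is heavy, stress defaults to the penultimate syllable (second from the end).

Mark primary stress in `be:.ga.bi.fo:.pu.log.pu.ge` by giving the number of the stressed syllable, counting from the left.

Weights: 1 be: H, 2 ga L, 3 bi L, 4 fo: H, 5 pu L, 6 log H, 7 pu L, 8 ge L.
Heavy syllables in the domain: 1, 4, 6. The rightmost is syllable 6 (log).
Primary stress: syllable 6 → be:.ga.bi.fo:.pu.ˈlog.pu.ge.

6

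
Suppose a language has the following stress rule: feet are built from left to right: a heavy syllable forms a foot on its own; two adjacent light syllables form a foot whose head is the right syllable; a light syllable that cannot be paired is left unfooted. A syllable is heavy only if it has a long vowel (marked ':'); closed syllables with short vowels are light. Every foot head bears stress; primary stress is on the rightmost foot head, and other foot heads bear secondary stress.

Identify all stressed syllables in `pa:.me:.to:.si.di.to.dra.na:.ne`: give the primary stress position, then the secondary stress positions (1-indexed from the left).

Weights: 1 pa: H, 2 me: H, 3 to: H, 4 si L, 5 di L, 6 to L, 7 dra L, 8 na: H, 9 ne L.
Parse left to right (heavy = foot alone; LL = one foot; stranded L unfooted): (ˈpa:) (ˈme:) (ˈto:) (si.ˈdi) (to.ˈdra) (ˈna:) ne.
Foot heads: 1, 2, 3, 5, 7, 8.
Primary stress on the rightmost head = syllable 8.
Secondary stress on 1, 2, 3, 5, 7: ˌpa:.ˌme:.ˌto:.si.ˌdi.to.ˌdra.ˈna:.ne.

primary 8, secondary 1, 2, 3, 5, 7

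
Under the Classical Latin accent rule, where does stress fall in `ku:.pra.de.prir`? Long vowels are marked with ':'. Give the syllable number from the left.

Classical Latin: stress the penult if heavy (long vowel or closed), else the antepenult.
Weights: 2 pra L, 3 de L, 4 prir H.
The penult (syllable 3, de) is light, so stress falls on the antepenult (syllable 2, pra).
Stress on syllable 2: ku:.ˈpra.de.prir.

2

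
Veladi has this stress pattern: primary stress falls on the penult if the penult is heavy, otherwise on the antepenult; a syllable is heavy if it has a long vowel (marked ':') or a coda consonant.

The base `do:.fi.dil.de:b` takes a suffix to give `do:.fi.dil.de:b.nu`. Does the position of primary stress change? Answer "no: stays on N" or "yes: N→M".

Base `do:.fi.dil.de:b` (4 syllables):
  Weights: 2 fi L, 3 dil H, 4 de:b H.
  The penult (syllable 3, dil) is heavy, so it takes stress.
  → primary stress on syllable 3.
Suffixed `do:.fi.dil.de:b.nu` (5 syllables):
  Weights: 3 dil H, 4 de:b H, 5 nu L.
  The penult (syllable 4, de:b) is heavy, so it takes stress.
  → primary stress on syllable 4.

yes: 3→4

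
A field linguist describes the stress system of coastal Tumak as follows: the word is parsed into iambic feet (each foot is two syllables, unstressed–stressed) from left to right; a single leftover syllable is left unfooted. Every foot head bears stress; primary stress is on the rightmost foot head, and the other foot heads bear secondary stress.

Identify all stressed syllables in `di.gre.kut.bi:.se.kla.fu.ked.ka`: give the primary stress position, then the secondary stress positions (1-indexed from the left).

Parse left to right into iambic (σˈσ) feet: (di.ˈgre) (kut.ˈbi:) (se.ˈkla) (fu.ˈked) ka. Syllable 9 is left unfooted.
Foot heads (stressed positions): 2, 4, 6, 8.
End Rule Rightmost: primary stress on the rightmost head = syllable 8.
Secondary stress on 2, 4, 6: di.ˌgre.kut.ˌbi:.se.ˌkla.fu.ˈked.ka.

primary 8, secondary 2, 4, 6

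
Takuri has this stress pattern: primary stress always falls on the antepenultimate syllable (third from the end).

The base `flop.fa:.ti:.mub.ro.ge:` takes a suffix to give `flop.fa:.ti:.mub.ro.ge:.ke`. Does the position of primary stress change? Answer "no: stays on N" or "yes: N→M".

yes: 4→5

Base `flop.fa:.ti:.mub.ro.ge:` (6 syllables):
  The word has 6 syllables; the antepenultimate syllable (third from the end) is syllable 4 (mub).
  → primary stress on syllable 4.
Suffixed `flop.fa:.ti:.mub.ro.ge:.ke` (7 syllables):
  The word has 7 syllables; the antepenultimate syllable (third from the end) is syllable 5 (ro).
  → primary stress on syllable 5.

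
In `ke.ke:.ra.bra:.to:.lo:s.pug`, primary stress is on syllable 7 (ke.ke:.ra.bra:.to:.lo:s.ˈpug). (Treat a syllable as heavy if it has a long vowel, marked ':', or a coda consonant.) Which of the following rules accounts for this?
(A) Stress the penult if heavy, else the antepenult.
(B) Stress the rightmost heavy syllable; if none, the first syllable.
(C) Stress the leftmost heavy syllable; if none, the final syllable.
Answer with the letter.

B

Rule A → syllable 6 (observed: 7).
Rule B → syllable 7 ✓.
Rule C → syllable 2 (observed: 7).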